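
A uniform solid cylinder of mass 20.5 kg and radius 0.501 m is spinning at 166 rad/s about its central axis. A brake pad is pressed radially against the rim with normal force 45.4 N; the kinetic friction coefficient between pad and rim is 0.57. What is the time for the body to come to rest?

t ≈ 32.9 s

I = ½MR² = (1/2)(20.5)(0.501)² = 2.573 kg·m².
Friction force f = μN = (0.57)(45.4) = 25.88 N at the rim; torque magnitude τ = fR = 12.96 N·m, opposing ω.
|α| = τ/I = 12.96/2.573 = 5.039 rad/s² (deceleration).
0 = ω₀ − |α|t ⇒ t = ω₀/|α| = 166/5.039 = 32.94 s.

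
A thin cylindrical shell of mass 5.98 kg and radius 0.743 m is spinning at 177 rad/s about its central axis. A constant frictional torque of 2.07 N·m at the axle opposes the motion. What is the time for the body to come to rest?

I = MR² = (5.98)(0.743)² = 3.301 kg·m².
The net torque has magnitude 2.07 N·m, opposing ω.
|α| = τ/I = 2.070/3.301 = 0.6270 rad/s² (deceleration).
0 = ω₀ − |α|t ⇒ t = ω₀/|α| = 177/0.6270 = 282.3 s.

t ≈ 282 s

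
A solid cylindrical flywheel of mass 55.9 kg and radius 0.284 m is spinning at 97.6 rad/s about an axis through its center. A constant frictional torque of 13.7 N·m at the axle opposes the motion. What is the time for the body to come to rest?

t ≈ 16.1 s

I = ½MR² = (1/2)(55.9)(0.284)² = 2.254 kg·m².
The net torque has magnitude 13.7 N·m, opposing ω.
|α| = τ/I = 13.70/2.254 = 6.077 rad/s² (deceleration).
0 = ω₀ − |α|t ⇒ t = ω₀/|α| = 97.6/6.077 = 16.06 s.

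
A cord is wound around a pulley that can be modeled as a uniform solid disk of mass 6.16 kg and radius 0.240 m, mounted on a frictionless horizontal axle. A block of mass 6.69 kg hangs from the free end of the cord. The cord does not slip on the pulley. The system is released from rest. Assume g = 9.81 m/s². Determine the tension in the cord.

T ≈ 20.7 N

I = ½MR² = (1/2)(6.16)(0.240)² = 0.1774 kg·m².
Block: mg − T = ma. Pulley: TR = Iα. No-slip: a = αR, so T = (I/R²)a = 3.080·a.
Then mg = (m + 3.080)a, so a = (6.69)(9.81)/(6.69 + 3.080) = 6.717 m/s².
T = 3.080·a = 20.69 N.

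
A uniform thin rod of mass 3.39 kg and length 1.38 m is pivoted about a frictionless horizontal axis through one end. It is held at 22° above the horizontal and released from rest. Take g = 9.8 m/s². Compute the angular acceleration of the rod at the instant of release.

About the pivot, I = (1/3)ML² = (1/3)(3.39)(1.38)² = 2.152 kg·m².
The weight acts at the center, a distance L/2 = 0.6900 m from the pivot; τ = Mg(L/2) cos 22° = 21.25 N·m.
α = τ/I = 21.25/2.152 = 9.877 rad/s².

α ≈ 9.88 rad/s²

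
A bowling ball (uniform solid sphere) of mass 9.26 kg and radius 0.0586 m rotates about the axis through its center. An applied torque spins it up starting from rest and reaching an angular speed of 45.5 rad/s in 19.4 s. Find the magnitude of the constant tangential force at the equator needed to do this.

I = (2/5)MR² = (2/5)(9.26)(0.0586)² = 0.01272 kg·m².
α = Δω/Δt = (45.5 − 0)/19.4 = 2.345 rad/s².
The required torque is τ = Iα = (0.01272)(2.345) = 0.02983 N·m.
A tangential force at the equator gives τ = FR, so F = τ/R = 0.02983/0.0586 = 0.5091 N.

F ≈ 0.509 N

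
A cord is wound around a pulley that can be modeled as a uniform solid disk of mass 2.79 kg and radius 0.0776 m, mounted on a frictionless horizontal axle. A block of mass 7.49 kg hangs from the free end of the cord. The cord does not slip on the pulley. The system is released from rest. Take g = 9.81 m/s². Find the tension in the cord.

I = ½MR² = (1/2)(2.79)(0.0776)² = 0.008400 kg·m².
Block: mg − T = ma. Pulley: TR = Iα. No-slip: a = αR, so T = (I/R²)a = 1.395·a.
Then mg = (m + 1.395)a, so a = (7.49)(9.81)/(7.49 + 1.395) = 8.270 m/s².
T = 1.395·a = 11.54 N.

T ≈ 11.5 N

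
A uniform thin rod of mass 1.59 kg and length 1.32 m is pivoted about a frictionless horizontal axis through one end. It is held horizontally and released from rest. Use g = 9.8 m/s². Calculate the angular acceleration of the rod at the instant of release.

α ≈ 11.1 rad/s²

About the pivot, I = (1/3)ML² = (1/3)(1.59)(1.32)² = 0.9235 kg·m².
The weight acts at the center, a distance L/2 = 0.6600 m from the pivot; τ = Mg(L/2) = 10.28 N·m.
α = τ/I = 10.28/0.9235 = 11.14 rad/s².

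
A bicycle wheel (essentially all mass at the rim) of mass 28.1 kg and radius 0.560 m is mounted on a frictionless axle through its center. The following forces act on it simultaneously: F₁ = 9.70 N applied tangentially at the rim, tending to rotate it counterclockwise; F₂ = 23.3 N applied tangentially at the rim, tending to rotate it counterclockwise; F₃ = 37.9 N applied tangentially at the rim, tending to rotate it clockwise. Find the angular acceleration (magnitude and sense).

I = MR² = (28.1)(0.560)² = 8.812 kg·m².
Taking counterclockwise as positive: τ₁ = +(9.70)(0.560) = +5.432 N·m; τ₂ = +(23.3)(0.560) = +13.05 N·m; τ₃ = −(37.9)(0.560) = −21.22 N·m.
Net torque τ = -2.744 N·m.
α = τ/I = -2.744/8.812 = -0.3114 rad/s².

α ≈ 0.311 rad/s², clockwise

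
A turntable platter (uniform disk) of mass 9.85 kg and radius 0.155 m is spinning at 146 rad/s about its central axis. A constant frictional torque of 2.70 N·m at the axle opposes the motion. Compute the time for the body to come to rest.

I = ½MR² = (1/2)(9.85)(0.155)² = 0.1183 kg·m².
The net torque has magnitude 2.70 N·m, opposing ω.
|α| = τ/I = 2.700/0.1183 = 22.82 rad/s² (deceleration).
0 = ω₀ − |α|t ⇒ t = ω₀/|α| = 146/22.82 = 6.398 s.

t ≈ 6.40 s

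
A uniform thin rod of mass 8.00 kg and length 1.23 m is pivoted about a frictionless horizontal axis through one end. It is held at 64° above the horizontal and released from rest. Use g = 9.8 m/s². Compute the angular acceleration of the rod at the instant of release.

α ≈ 5.24 rad/s²

About the pivot, I = (1/3)ML² = (1/3)(8.00)(1.23)² = 4.034 kg·m².
The weight acts at the center, a distance L/2 = 0.6150 m from the pivot; τ = Mg(L/2) cos 64° = 21.14 N·m.
α = τ/I = 21.14/4.034 = 5.239 rad/s².
(Equivalently α = (3g/(2L)) cos 64° = 5.239 rad/s².)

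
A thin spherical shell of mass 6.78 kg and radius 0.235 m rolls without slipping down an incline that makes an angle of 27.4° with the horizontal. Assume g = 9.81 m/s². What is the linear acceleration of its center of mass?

a ≈ 2.71 m/s²

Translation along the incline: Mg sinθ − f = Ma.
Rotation about the center: fR = Iα with I = (2/3)MR². No-slip gives a = αR, so f = (I/R²)a = (2/3)M a.
Substituting: Mg sinθ = (1 + 0.6667)Ma, so a = g sinθ/(1 + 0.6667) = (9.81) sin 27.4° / 1.667 = 2.709 m/s².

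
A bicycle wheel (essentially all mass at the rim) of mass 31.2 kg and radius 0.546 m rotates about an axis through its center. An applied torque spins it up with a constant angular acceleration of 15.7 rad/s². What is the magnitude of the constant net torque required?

I = MR² = (31.2)(0.546)² = 9.301 kg·m².
τ = Iα = (9.301)(15.70) = 146.0 N·m.

τ ≈ 146 N·m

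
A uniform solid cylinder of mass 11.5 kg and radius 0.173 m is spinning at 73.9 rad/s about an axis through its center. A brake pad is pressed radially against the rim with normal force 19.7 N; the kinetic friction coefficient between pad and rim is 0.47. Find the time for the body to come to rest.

I = ½MR² = (1/2)(11.5)(0.173)² = 0.1721 kg·m².
Friction force f = μN = (0.47)(19.7) = 9.259 N at the rim; torque magnitude τ = fR = 1.602 N·m, opposing ω.
|α| = τ/I = 1.602/0.1721 = 9.308 rad/s² (deceleration).
0 = ω₀ − |α|t ⇒ t = ω₀/|α| = 73.9/9.308 = 7.940 s.

t ≈ 7.94 s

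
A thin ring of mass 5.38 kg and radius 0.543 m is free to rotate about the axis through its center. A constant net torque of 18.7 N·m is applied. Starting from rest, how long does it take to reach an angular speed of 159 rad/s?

I = MR² = (5.38)(0.543)² = 1.586 kg·m².
α = τ/I = 18.7/1.586 = 11.79 rad/s².
ω = αt ⇒ t = ω/α = 159/11.79 = 13.49 s.

t ≈ 13.5 s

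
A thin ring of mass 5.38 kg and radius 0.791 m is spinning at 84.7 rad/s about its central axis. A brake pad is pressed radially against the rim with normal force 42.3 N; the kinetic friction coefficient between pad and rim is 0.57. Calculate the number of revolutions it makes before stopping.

I = MR² = (5.38)(0.791)² = 3.366 kg·m².
Friction force f = μN = (0.57)(42.3) = 24.11 N at the rim; torque magnitude τ = fR = 19.07 N·m, opposing ω.
|α| = τ/I = 19.07/3.366 = 5.666 rad/s² (deceleration).
ω² = ω₀² − 2|α|θ with ω = 0 ⇒ θ = ω₀²/(2|α|) = 633.1 rad = 100.8 rev.

≈ 101 revolutions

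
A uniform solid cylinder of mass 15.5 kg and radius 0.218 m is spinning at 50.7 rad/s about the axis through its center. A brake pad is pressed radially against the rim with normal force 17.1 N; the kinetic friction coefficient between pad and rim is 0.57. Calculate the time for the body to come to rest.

t ≈ 8.79 s

I = ½MR² = (1/2)(15.5)(0.218)² = 0.3683 kg·m².
Friction force f = μN = (0.57)(17.1) = 9.747 N at the rim; torque magnitude τ = fR = 2.125 N·m, opposing ω.
|α| = τ/I = 2.125/0.3683 = 5.769 rad/s² (deceleration).
0 = ω₀ − |α|t ⇒ t = ω₀/|α| = 50.7/5.769 = 8.788 s.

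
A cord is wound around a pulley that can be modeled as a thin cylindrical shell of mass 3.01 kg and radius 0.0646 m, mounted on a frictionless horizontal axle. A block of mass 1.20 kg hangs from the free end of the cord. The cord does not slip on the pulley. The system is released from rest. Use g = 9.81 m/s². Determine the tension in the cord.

I = MR² = (3.01)(0.0646)² = 0.01256 kg·m².
Block: mg − T = ma. Pulley: TR = Iα. No-slip: a = αR, so T = (I/R²)a = 3.010·a.
Then mg = (m + 3.010)a, so a = (1.20)(9.81)/(1.20 + 3.010) = 2.796 m/s².
T = 3.010·a = 8.417 N.

T ≈ 8.42 N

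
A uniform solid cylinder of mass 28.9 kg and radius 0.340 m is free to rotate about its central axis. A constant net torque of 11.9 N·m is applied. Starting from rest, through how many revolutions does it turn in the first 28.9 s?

I = ½MR² = (1/2)(28.9)(0.340)² = 1.670 kg·m².
α = τ/I = 11.9/1.670 = 7.124 rad/s².
θ = ½αt² = ½(7.124)(28.9)² = 2975 rad.
Revolutions = θ/(2π) = 473.5.

≈ 473 revolutions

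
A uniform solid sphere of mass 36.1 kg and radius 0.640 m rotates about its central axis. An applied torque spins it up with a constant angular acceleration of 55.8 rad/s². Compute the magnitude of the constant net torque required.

I = (2/5)MR² = (2/5)(36.1)(0.640)² = 5.915 kg·m².
τ = Iα = (5.915)(55.80) = 330.0 N·m.

τ ≈ 330 N·m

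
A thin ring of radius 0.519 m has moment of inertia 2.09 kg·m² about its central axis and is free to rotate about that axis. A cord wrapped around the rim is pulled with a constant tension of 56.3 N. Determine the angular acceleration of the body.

α ≈ 14.0 rad/s²

τ = F R = (56.3)(0.519) = 29.22 N·m.
Newton's second law for rotation, τ = Iα, gives α = τ/I = 29.22/2.090 = 13.98 rad/s².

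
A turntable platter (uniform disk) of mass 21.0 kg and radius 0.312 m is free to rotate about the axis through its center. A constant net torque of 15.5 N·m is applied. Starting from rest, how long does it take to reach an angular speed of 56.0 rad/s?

t ≈ 3.69 s

I = ½MR² = (1/2)(21.0)(0.312)² = 1.022 kg·m².
α = τ/I = 15.5/1.022 = 15.16 rad/s².
ω = αt ⇒ t = ω/α = 56.0/15.16 = 3.693 s.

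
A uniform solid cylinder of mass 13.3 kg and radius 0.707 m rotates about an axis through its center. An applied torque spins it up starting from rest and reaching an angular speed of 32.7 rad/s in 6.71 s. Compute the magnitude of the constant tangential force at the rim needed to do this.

F ≈ 22.9 N

I = ½MR² = (1/2)(13.3)(0.707)² = 3.324 kg·m².
α = Δω/Δt = (32.7 − 0)/6.71 = 4.873 rad/s².
The required torque is τ = Iα = (3.324)(4.873) = 16.20 N·m.
A tangential force at the rim gives τ = FR, so F = τ/R = 16.20/0.707 = 22.91 N.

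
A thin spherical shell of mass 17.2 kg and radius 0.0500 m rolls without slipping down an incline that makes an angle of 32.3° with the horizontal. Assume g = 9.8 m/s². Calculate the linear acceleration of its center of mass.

a ≈ 3.14 m/s²

Translation along the incline: Mg sinθ − f = Ma.
Rotation about the center: fR = Iα with I = (2/3)MR². No-slip gives a = αR, so f = (I/R²)a = (2/3)M a.
Substituting: Mg sinθ = (1 + 0.6667)Ma, so a = g sinθ/(1 + 0.6667) = (9.8) sin 32.3° / 1.667 = 3.142 m/s².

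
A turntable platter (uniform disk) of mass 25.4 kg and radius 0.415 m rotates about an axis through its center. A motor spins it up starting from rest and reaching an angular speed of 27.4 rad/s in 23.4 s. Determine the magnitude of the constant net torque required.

τ ≈ 2.56 N·m

I = ½MR² = (1/2)(25.4)(0.415)² = 2.187 kg·m².
α = Δω/Δt = (27.4 − 0)/23.4 = 1.171 rad/s².
τ = Iα = (2.187)(1.171) = 2.561 N·m.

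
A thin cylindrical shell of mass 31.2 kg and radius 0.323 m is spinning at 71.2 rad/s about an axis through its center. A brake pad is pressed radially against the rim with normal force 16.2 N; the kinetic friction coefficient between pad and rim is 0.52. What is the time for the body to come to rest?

t ≈ 85.2 s

I = MR² = (31.2)(0.323)² = 3.255 kg·m².
Friction force f = μN = (0.52)(16.2) = 8.424 N at the rim; torque magnitude τ = fR = 2.721 N·m, opposing ω.
|α| = τ/I = 2.721/3.255 = 0.8359 rad/s² (deceleration).
0 = ω₀ − |α|t ⇒ t = ω₀/|α| = 71.2/0.8359 = 85.18 s.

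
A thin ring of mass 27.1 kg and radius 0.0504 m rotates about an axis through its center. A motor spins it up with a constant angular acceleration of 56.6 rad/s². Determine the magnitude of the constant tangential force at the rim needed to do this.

I = MR² = (27.1)(0.0504)² = 0.06884 kg·m².
The required torque is τ = Iα = (0.06884)(56.60) = 3.896 N·m.
A tangential force at the rim gives τ = FR, so F = τ/R = 3.896/0.0504 = 77.31 N.

F ≈ 77.3 N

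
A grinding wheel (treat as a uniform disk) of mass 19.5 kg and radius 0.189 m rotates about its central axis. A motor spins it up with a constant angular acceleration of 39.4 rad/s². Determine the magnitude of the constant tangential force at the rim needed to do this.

F ≈ 72.6 N

I = ½MR² = (1/2)(19.5)(0.189)² = 0.3483 kg·m².
The required torque is τ = Iα = (0.3483)(39.40) = 13.72 N·m.
A tangential force at the rim gives τ = FR, so F = τ/R = 13.72/0.189 = 72.60 N.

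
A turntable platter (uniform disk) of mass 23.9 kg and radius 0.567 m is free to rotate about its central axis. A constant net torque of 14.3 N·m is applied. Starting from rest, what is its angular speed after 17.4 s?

I = ½MR² = (1/2)(23.9)(0.567)² = 3.842 kg·m².
α = τ/I = 14.3/3.842 = 3.722 rad/s².
ω = ω₀ + αt = 0 + (3.722)(17.4) = 64.77 rad/s.

ω ≈ 64.8 rad/s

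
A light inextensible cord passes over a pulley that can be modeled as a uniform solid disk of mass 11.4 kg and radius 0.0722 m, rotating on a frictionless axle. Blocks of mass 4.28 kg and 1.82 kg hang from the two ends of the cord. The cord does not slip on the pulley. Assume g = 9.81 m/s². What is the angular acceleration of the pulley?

α ≈ 28.3 rad/s²

I = ½MR² = (1/2)(11.4)(0.0722)² = 0.02971 kg·m².
Heavier block: m₁g − T₁ = m₁a. Lighter block: T₂ − m₂g = m₂a.
Pulley: (T₁ − T₂)R = Iα = I(a/R), so T₁ − T₂ = (I/R²)a = (1/2)M_p a = 5.700·a.
Adding the three: (m₁ − m₂)g = (m₁ + m₂ + 5.700)a, so a = (4.28 − 1.82)(9.81)/(4.28 + 1.82 + 5.700) = 2.045 m/s².
α = a/R = 2.045/0.0722 = 28.33 rad/s².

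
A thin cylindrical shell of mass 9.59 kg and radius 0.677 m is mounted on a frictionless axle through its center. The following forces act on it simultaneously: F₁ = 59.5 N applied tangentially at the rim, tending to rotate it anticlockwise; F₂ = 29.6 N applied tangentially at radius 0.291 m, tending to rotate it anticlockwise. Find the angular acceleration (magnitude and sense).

α ≈ 11.1 rad/s², anticlockwise

I = MR² = (9.59)(0.677)² = 4.395 kg·m².
Taking anticlockwise as positive: τ₁ = +(59.5)(0.677) = +40.28 N·m; τ₂ = +(29.6)(0.291) = +8.614 N·m.
Net torque τ = 48.90 N·m.
α = τ/I = 48.90/4.395 = 11.12 rad/s².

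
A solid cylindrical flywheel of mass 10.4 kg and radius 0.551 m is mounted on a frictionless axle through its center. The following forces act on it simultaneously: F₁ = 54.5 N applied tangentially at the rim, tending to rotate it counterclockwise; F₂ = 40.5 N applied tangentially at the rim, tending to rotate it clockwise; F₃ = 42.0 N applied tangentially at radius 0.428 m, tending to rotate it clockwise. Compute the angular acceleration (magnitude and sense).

I = ½MR² = (1/2)(10.4)(0.551)² = 1.579 kg·m².
Taking counterclockwise as positive: τ₁ = +(54.5)(0.551) = +30.03 N·m; τ₂ = −(40.5)(0.551) = −22.32 N·m; τ₃ = −(42.0)(0.428) = −17.98 N·m.
Net torque τ = -10.26 N·m.
α = τ/I = -10.26/1.579 = -6.500 rad/s².

α ≈ 6.50 rad/s², clockwise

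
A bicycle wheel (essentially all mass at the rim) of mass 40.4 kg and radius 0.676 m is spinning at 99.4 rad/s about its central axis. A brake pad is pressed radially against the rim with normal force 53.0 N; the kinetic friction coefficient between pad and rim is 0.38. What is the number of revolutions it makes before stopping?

I = MR² = (40.4)(0.676)² = 18.46 kg·m².
Friction force f = μN = (0.38)(53.0) = 20.14 N at the rim; torque magnitude τ = fR = 13.61 N·m, opposing ω.
|α| = τ/I = 13.61/18.46 = 0.7374 rad/s² (deceleration).
ω² = ω₀² − 2|α|θ with ω = 0 ⇒ θ = ω₀²/(2|α|) = 6699 rad = 1066 rev.

≈ 1070 revolutions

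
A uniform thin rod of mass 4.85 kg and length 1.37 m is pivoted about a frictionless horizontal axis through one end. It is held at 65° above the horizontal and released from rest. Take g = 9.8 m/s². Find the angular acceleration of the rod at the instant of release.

α ≈ 4.53 rad/s²

About the pivot, I = (1/3)ML² = (1/3)(4.85)(1.37)² = 3.034 kg·m².
The weight acts at the center, a distance L/2 = 0.6850 m from the pivot; τ = Mg(L/2) cos 65° = 13.76 N·m.
α = τ/I = 13.76/3.034 = 4.535 rad/s².
(Equivalently α = (3g/(2L)) cos 65° = 4.535 rad/s².)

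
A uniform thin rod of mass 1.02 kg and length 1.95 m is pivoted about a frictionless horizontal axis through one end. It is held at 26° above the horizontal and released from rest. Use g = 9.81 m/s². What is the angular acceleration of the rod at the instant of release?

α ≈ 6.78 rad/s²

About the pivot, I = (1/3)ML² = (1/3)(1.02)(1.95)² = 1.293 kg·m².
The weight acts at the center, a distance L/2 = 0.9750 m from the pivot; τ = Mg(L/2) cos 26° = 8.769 N·m.
α = τ/I = 8.769/1.293 = 6.782 rad/s².
(Equivalently α = (3g/(2L)) cos 26° = 6.782 rad/s².)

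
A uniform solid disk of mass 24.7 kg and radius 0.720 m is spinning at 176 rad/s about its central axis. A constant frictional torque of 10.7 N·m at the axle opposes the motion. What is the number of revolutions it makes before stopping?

I = ½MR² = (1/2)(24.7)(0.720)² = 6.402 kg·m².
The net torque has magnitude 10.7 N·m, opposing ω.
|α| = τ/I = 10.70/6.402 = 1.671 rad/s² (deceleration).
ω² = ω₀² − 2|α|θ with ω = 0 ⇒ θ = ω₀²/(2|α|) = 9267 rad = 1475 rev.

≈ 1470 revolutions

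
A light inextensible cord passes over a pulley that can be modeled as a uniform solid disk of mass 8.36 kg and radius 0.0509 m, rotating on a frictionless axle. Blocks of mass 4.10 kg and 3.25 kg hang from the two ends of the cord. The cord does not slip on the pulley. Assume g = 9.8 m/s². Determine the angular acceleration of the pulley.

α ≈ 14.2 rad/s²

I = ½MR² = (1/2)(8.36)(0.0509)² = 0.01083 kg·m².
Heavier block: m₁g − T₁ = m₁a. Lighter block: T₂ − m₂g = m₂a.
Pulley: (T₁ − T₂)R = Iα = I(a/R), so T₁ − T₂ = (I/R²)a = (1/2)M_p a = 4.180·a.
Adding the three: (m₁ − m₂)g = (m₁ + m₂ + 4.180)a, so a = (4.10 − 3.25)(9.8)/(4.10 + 3.25 + 4.180) = 0.7225 m/s².
α = a/R = 0.7225/0.0509 = 14.19 rad/s².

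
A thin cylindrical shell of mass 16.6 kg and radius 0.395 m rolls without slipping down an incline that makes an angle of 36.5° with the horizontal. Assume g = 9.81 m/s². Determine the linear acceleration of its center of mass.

a ≈ 2.92 m/s²

Translation along the incline: Mg sinθ − f = Ma.
Rotation about the center: fR = Iα with I = MR². No-slip gives a = αR, so f = (I/R²)a = M a.
Substituting: Mg sinθ = (1 + 1.000)Ma, so a = g sinθ/(1 + 1.000) = (9.81) sin 36.5° / 2.000 = 2.918 m/s².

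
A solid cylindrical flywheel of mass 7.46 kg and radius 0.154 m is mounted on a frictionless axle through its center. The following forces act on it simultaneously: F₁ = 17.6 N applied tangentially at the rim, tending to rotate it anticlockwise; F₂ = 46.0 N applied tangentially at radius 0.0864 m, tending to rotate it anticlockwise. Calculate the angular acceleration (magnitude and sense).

α ≈ 75.6 rad/s², anticlockwise

I = ½MR² = (1/2)(7.46)(0.154)² = 0.08846 kg·m².
Taking anticlockwise as positive: τ₁ = +(17.6)(0.154) = +2.710 N·m; τ₂ = +(46.0)(0.0864) = +3.974 N·m.
Net torque τ = 6.685 N·m.
α = τ/I = 6.685/0.08846 = 75.57 rad/s².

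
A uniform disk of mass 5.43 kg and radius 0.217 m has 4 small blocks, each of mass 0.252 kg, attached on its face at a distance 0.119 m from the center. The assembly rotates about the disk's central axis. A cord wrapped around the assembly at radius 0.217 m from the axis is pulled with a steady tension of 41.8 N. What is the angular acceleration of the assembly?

I_disk = ½MR² = ½(5.43)(0.217)² = 0.1278 kg·m².
I_blocks = 4·m·r² = 4(0.252)(0.119)² = 0.01427 kg·m².
Total I = 0.1421 kg·m².
τ = F r = (41.8)(0.217) = 9.071 N·m.
α = τ/I = 9.071/0.1421 = 63.82 rad/s².

α ≈ 63.8 rad/s²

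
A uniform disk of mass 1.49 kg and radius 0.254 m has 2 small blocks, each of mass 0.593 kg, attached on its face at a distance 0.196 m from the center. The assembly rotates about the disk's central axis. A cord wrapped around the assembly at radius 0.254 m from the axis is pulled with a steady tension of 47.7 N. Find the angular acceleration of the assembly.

α ≈ 129 rad/s²

I_disk = ½MR² = ½(1.49)(0.254)² = 0.04806 kg·m².
I_blocks = 2·m·r² = 2(0.593)(0.196)² = 0.04556 kg·m².
Total I = 0.09363 kg·m².
τ = F r = (47.7)(0.254) = 12.12 N·m.
α = τ/I = 12.12/0.09363 = 129.4 rad/s².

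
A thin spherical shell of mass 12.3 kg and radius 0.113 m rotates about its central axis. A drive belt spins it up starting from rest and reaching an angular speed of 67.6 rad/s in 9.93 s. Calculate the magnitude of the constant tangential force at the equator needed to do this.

F ≈ 6.31 N

I = (2/3)MR² = (2/3)(12.3)(0.113)² = 0.1047 kg·m².
α = Δω/Δt = (67.6 − 0)/9.93 = 6.808 rad/s².
The required torque is τ = Iα = (0.1047)(6.808) = 0.7128 N·m.
A tangential force at the equator gives τ = FR, so F = τ/R = 0.7128/0.113 = 6.308 N.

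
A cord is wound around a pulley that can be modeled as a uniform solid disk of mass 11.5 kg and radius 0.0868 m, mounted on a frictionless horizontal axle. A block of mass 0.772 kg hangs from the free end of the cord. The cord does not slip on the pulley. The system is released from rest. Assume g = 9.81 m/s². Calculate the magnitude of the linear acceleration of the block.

a ≈ 1.16 m/s²

I = ½MR² = (1/2)(11.5)(0.0868)² = 0.04332 kg·m².
Block: mg − T = ma. Pulley: TR = Iα. No-slip: a = αR, so T = (I/R²)a = 5.750·a.
Then mg = (m + 5.750)a, so a = (0.772)(9.81)/(0.772 + 5.750) = 1.161 m/s².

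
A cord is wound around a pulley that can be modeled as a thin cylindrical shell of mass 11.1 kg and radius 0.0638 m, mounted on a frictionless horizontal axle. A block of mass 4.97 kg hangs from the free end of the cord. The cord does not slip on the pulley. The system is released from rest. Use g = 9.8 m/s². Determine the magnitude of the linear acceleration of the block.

I = MR² = (11.1)(0.0638)² = 0.04518 kg·m².
Block: mg − T = ma. Pulley: TR = Iα. No-slip: a = αR, so T = (I/R²)a = 11.10·a.
Then mg = (m + 11.10)a, so a = (4.97)(9.8)/(4.97 + 11.10) = 3.031 m/s².

a ≈ 3.03 m/s²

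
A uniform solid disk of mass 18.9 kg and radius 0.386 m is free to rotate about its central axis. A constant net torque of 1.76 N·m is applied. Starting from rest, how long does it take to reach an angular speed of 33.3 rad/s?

t ≈ 26.6 s

I = ½MR² = (1/2)(18.9)(0.386)² = 1.408 kg·m².
α = τ/I = 1.76/1.408 = 1.250 rad/s².
ω = αt ⇒ t = ω/α = 33.3/1.250 = 26.64 s.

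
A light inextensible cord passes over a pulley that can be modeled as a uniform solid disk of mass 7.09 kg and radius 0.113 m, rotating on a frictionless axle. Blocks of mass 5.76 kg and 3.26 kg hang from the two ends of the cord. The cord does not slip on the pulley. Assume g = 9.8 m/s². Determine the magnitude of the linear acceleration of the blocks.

I = ½MR² = (1/2)(7.09)(0.113)² = 0.04527 kg·m².
Heavier block: m₁g − T₁ = m₁a. Lighter block: T₂ − m₂g = m₂a.
Pulley: (T₁ − T₂)R = Iα = I(a/R), so T₁ − T₂ = (I/R²)a = (1/2)M_p a = 3.545·a.
Adding the three: (m₁ − m₂)g = (m₁ + m₂ + 3.545)a, so a = (5.76 − 3.26)(9.8)/(5.76 + 3.26 + 3.545) = 1.950 m/s².

a ≈ 1.95 m/s²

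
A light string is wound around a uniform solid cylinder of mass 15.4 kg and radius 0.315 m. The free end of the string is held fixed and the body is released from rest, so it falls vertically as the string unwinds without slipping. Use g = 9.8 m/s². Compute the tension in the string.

Translation: Mg − T = Ma. Rotation about the center: TR = Iα with I = ½MR².
With a = αR: T = (I/R²)a = (1/2)M a, so Mg = (1 + 0.5000)Ma.
a = g/(1 + 0.5000) = 9.8/1.500 = 6.533 m/s².
T = 0.5000·M·a = (0.5000)(15.4)(6.533) = 50.31 N.

T ≈ 50.3 N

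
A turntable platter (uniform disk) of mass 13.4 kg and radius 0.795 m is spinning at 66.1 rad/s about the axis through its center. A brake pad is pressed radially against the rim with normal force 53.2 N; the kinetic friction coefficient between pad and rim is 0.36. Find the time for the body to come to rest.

t ≈ 18.4 s

I = ½MR² = (1/2)(13.4)(0.795)² = 4.235 kg·m².
Friction force f = μN = (0.36)(53.2) = 19.15 N at the rim; torque magnitude τ = fR = 15.23 N·m, opposing ω.
|α| = τ/I = 15.23/4.235 = 3.596 rad/s² (deceleration).
0 = ω₀ − |α|t ⇒ t = ω₀/|α| = 66.1/3.596 = 18.38 s.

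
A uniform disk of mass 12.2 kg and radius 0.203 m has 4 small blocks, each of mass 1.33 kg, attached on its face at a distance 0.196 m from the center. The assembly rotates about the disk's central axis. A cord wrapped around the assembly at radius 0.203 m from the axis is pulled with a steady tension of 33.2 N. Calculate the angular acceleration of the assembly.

I_disk = ½MR² = ½(12.2)(0.203)² = 0.2514 kg·m².
I_blocks = 4·m·r² = 4(1.33)(0.196)² = 0.2044 kg·m².
Total I = 0.4557 kg·m².
τ = F r = (33.2)(0.203) = 6.740 N·m.
α = τ/I = 6.740/0.4557 = 14.79 rad/s².

α ≈ 14.8 rad/s²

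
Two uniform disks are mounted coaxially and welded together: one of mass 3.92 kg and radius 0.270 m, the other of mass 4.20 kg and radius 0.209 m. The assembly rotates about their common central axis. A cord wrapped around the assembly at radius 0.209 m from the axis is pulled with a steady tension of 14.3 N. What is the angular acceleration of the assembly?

I = ½M₁R₁² + ½M₂R₂² = ½(3.92)(0.270)² + ½(4.20)(0.209)² = 0.2346 kg·m².
τ = F r = (14.3)(0.209) = 2.989 N·m.
α = τ/I = 2.989/0.2346 = 12.74 rad/s².

α ≈ 12.7 rad/s²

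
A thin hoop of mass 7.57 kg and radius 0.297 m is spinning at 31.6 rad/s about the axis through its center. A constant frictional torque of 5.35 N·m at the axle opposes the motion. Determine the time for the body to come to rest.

t ≈ 3.94 s

I = MR² = (7.57)(0.297)² = 0.6677 kg·m².
The net torque has magnitude 5.35 N·m, opposing ω.
|α| = τ/I = 5.350/0.6677 = 8.012 rad/s² (deceleration).
0 = ω₀ − |α|t ⇒ t = ω₀/|α| = 31.6/8.012 = 3.944 s.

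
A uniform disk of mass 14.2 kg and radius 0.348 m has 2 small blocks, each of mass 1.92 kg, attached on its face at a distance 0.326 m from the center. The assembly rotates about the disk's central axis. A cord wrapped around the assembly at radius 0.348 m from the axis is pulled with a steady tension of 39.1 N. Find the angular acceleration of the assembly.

I_disk = ½MR² = ½(14.2)(0.348)² = 0.8598 kg·m².
I_blocks = 2·m·r² = 2(1.92)(0.326)² = 0.4081 kg·m².
Total I = 1.268 kg·m².
τ = F r = (39.1)(0.348) = 13.61 N·m.
α = τ/I = 13.61/1.268 = 10.73 rad/s².

α ≈ 10.7 rad/s²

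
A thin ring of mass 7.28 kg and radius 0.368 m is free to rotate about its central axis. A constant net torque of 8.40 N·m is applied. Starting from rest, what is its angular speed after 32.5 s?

I = MR² = (7.28)(0.368)² = 0.9859 kg·m².
α = τ/I = 8.40/0.9859 = 8.520 rad/s².
ω = ω₀ + αt = 0 + (8.520)(32.5) = 276.9 rad/s.

ω ≈ 277 rad/s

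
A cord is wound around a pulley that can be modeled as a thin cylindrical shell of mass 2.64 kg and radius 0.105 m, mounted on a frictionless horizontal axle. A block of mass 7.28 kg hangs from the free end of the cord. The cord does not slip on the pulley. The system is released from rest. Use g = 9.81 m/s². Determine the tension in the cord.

I = MR² = (2.64)(0.105)² = 0.02911 kg·m².
Block: mg − T = ma. Pulley: TR = Iα. No-slip: a = αR, so T = (I/R²)a = 2.640·a.
Then mg = (m + 2.640)a, so a = (7.28)(9.81)/(7.28 + 2.640) = 7.199 m/s².
T = 2.640·a = 19.01 N.

T ≈ 19.0 N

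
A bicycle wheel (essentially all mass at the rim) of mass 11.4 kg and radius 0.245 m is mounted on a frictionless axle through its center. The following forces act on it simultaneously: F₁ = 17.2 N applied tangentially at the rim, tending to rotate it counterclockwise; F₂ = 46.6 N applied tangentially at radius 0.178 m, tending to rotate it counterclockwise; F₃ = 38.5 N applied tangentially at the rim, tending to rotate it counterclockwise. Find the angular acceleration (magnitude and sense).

I = MR² = (11.4)(0.245)² = 0.6843 kg·m².
Taking counterclockwise as positive: τ₁ = +(17.2)(0.245) = +4.214 N·m; τ₂ = +(46.6)(0.178) = +8.295 N·m; τ₃ = +(38.5)(0.245) = +9.432 N·m.
Net torque τ = 21.94 N·m.
α = τ/I = 21.94/0.6843 = 32.06 rad/s².

α ≈ 32.1 rad/s², counterclockwise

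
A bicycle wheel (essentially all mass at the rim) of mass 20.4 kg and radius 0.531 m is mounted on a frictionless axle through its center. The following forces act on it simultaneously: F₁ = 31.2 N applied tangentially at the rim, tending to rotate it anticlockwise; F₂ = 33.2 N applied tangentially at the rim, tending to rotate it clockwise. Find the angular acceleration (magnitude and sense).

I = MR² = (20.4)(0.531)² = 5.752 kg·m².
Taking anticlockwise as positive: τ₁ = +(31.2)(0.531) = +16.57 N·m; τ₂ = −(33.2)(0.531) = −17.63 N·m.
Net torque τ = -1.062 N·m.
α = τ/I = -1.062/5.752 = -0.1846 rad/s².

α ≈ 0.185 rad/s², clockwise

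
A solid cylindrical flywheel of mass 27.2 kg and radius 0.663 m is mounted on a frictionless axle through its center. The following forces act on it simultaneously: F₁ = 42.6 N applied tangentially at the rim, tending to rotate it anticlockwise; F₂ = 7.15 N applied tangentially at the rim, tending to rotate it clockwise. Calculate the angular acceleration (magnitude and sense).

α ≈ 3.93 rad/s², anticlockwise

I = ½MR² = (1/2)(27.2)(0.663)² = 5.978 kg·m².
Taking anticlockwise as positive: τ₁ = +(42.6)(0.663) = +28.24 N·m; τ₂ = −(7.15)(0.663) = −4.740 N·m.
Net torque τ = 23.50 N·m.
α = τ/I = 23.50/5.978 = 3.932 rad/s².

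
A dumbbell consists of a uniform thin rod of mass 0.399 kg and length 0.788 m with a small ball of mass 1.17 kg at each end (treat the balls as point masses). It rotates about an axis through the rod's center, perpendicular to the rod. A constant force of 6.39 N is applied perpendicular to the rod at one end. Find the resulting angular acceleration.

I_rod = (1/12)ML² = (1/12)(0.399)(0.788)² = 0.02065 kg·m².
I_balls = 2·m·(L/2)² = 2(1.17)(0.3940)² = 0.3633 kg·m².
Total I = 0.3839 kg·m².
τ = F·(L/2) = (6.39)(0.394) = 2.518 N·m.
α = τ/I = 2.518/0.3839 = 6.558 rad/s².

α ≈ 6.56 rad/s²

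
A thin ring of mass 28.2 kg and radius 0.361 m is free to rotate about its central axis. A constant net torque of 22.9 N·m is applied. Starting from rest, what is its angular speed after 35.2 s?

I = MR² = (28.2)(0.361)² = 3.675 kg·m².
α = τ/I = 22.9/3.675 = 6.231 rad/s².
ω = ω₀ + αt = 0 + (6.231)(35.2) = 219.3 rad/s.

ω ≈ 219 rad/s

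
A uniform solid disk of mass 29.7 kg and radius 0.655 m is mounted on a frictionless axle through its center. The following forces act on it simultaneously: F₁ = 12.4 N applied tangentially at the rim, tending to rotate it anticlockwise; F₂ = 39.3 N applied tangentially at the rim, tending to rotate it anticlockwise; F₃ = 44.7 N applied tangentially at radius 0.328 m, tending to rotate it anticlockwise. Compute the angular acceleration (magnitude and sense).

α ≈ 7.62 rad/s², anticlockwise

I = ½MR² = (1/2)(29.7)(0.655)² = 6.371 kg·m².
Taking anticlockwise as positive: τ₁ = +(12.4)(0.655) = +8.122 N·m; τ₂ = +(39.3)(0.655) = +25.74 N·m; τ₃ = +(44.7)(0.328) = +14.66 N·m.
Net torque τ = 48.53 N·m.
α = τ/I = 48.53/6.371 = 7.617 rad/s².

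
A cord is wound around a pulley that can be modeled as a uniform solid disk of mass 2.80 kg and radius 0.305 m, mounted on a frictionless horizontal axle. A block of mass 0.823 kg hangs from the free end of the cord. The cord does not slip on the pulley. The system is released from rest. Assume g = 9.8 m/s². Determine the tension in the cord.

I = ½MR² = (1/2)(2.80)(0.305)² = 0.1302 kg·m².
Block: mg − T = ma. Pulley: TR = Iα. No-slip: a = αR, so T = (I/R²)a = 1.400·a.
Then mg = (m + 1.400)a, so a = (0.823)(9.8)/(0.823 + 1.400) = 3.628 m/s².
T = 1.400·a = 5.079 N.

T ≈ 5.08 N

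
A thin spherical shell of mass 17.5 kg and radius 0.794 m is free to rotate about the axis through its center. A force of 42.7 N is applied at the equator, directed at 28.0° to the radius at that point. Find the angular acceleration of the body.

α ≈ 2.16 rad/s²

I = (2/3)MR² = (2/3)(17.5)(0.794)² = 7.355 kg·m².
Only the tangential component produces torque: τ = F R sinθ = (42.7)(0.794) sin 28.0° = 15.92 N·m.
Newton's second law for rotation, τ = Iα, gives α = τ/I = 15.92/7.355 = 2.164 rad/s².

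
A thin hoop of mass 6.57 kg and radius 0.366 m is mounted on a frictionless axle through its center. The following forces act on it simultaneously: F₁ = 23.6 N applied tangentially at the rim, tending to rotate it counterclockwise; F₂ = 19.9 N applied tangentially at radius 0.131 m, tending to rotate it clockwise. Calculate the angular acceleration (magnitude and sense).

α ≈ 6.85 rad/s², counterclockwise

I = MR² = (6.57)(0.366)² = 0.8801 kg·m².
Taking counterclockwise as positive: τ₁ = +(23.6)(0.366) = +8.638 N·m; τ₂ = −(19.9)(0.131) = −2.607 N·m.
Net torque τ = 6.031 N·m.
α = τ/I = 6.031/0.8801 = 6.852 rad/s².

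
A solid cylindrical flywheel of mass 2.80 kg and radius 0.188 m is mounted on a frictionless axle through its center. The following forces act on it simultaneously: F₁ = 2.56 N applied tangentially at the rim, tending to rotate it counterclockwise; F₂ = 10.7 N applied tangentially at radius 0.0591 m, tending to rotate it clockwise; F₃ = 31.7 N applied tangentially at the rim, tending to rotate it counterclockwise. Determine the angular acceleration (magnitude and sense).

α ≈ 117 rad/s², counterclockwise

I = ½MR² = (1/2)(2.80)(0.188)² = 0.04948 kg·m².
Taking counterclockwise as positive: τ₁ = +(2.56)(0.188) = +0.4813 N·m; τ₂ = −(10.7)(0.0591) = −0.6324 N·m; τ₃ = +(31.7)(0.188) = +5.960 N·m.
Net torque τ = 5.809 N·m.
α = τ/I = 5.809/0.04948 = 117.4 rad/s².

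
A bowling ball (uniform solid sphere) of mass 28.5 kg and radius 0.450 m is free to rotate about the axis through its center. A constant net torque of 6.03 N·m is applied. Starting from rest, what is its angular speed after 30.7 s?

I = (2/5)MR² = (2/5)(28.5)(0.450)² = 2.308 kg·m².
α = τ/I = 6.03/2.308 = 2.612 rad/s².
ω = ω₀ + αt = 0 + (2.612)(30.7) = 80.19 rad/s.

ω ≈ 80.2 rad/s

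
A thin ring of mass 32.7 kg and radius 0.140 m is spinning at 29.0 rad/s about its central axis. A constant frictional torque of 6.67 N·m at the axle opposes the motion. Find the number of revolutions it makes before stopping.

I = MR² = (32.7)(0.140)² = 0.6409 kg·m².
The net torque has magnitude 6.67 N·m, opposing ω.
|α| = τ/I = 6.670/0.6409 = 10.41 rad/s² (deceleration).
ω² = ω₀² − 2|α|θ with ω = 0 ⇒ θ = ω₀²/(2|α|) = 40.41 rad = 6.431 rev.

≈ 6.43 revolutions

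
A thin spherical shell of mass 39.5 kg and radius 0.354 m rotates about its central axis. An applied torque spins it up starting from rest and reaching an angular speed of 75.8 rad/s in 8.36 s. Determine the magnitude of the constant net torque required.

I = (2/3)MR² = (2/3)(39.5)(0.354)² = 3.300 kg·m².
α = Δω/Δt = (75.8 − 0)/8.36 = 9.067 rad/s².
τ = Iα = (3.300)(9.067) = 29.92 N·m.

τ ≈ 29.9 N·m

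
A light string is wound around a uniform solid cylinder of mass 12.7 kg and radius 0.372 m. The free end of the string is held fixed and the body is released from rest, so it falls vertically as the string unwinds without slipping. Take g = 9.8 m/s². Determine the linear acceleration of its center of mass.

a ≈ 6.53 m/s²

Translation: Mg − T = Ma. Rotation about the center: TR = Iα with I = ½MR².
With a = αR: T = (I/R²)a = (1/2)M a, so Mg = (1 + 0.5000)Ma.
a = g/(1 + 0.5000) = 9.8/1.500 = 6.533 m/s².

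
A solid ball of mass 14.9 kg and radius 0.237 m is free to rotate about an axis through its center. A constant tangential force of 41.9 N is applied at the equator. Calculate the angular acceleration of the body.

I = (2/5)MR² = (2/5)(14.9)(0.237)² = 0.3348 kg·m².
τ = F R = (41.9)(0.237) = 9.930 N·m.
From τ = Iα: α = 9.930/0.3348 = 29.66 rad/s².

α ≈ 29.7 rad/s²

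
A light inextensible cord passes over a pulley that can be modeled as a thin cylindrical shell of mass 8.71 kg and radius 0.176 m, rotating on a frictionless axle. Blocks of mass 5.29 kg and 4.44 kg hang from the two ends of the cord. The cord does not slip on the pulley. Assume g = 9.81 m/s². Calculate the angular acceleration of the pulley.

I = MR² = (8.71)(0.176)² = 0.2698 kg·m².
Heavier block: m₁g − T₁ = m₁a. Lighter block: T₂ − m₂g = m₂a.
Pulley: (T₁ − T₂)R = Iα = I(a/R), so T₁ − T₂ = (I/R²)a = 1·M_p a = 8.710·a.
Adding the three: (m₁ − m₂)g = (m₁ + m₂ + 8.710)a, so a = (5.29 − 4.44)(9.81)/(5.29 + 4.44 + 8.710) = 0.4522 m/s².
α = a/R = 0.4522/0.176 = 2.569 rad/s².

α ≈ 2.57 rad/s²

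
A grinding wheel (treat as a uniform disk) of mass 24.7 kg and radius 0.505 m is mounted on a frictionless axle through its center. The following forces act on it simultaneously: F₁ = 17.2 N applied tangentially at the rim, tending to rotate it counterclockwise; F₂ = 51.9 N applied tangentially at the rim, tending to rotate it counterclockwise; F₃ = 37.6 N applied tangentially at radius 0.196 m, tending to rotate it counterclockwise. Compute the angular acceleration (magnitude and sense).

α ≈ 13.4 rad/s², counterclockwise

I = ½MR² = (1/2)(24.7)(0.505)² = 3.150 kg·m².
Taking counterclockwise as positive: τ₁ = +(17.2)(0.505) = +8.686 N·m; τ₂ = +(51.9)(0.505) = +26.21 N·m; τ₃ = +(37.6)(0.196) = +7.370 N·m.
Net torque τ = 42.27 N·m.
α = τ/I = 42.27/3.150 = 13.42 rad/s².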